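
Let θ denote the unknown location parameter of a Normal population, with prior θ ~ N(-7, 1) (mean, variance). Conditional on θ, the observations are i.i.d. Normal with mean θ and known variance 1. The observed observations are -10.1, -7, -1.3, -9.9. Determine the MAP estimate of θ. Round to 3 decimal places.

θ̂_MAP = -7.060

n = 4; x̄ = ((-10.1) + (-7) + (-1.3) + (-9.9))/4 = -28.3/4 = -7.075.
For a Normal prior and Normal likelihood with known variance, the posterior is Normal; its mode equals its mean, the precision-weighted average.
Prior precision 1/σ₀² = 1/1 = 1; data precision n/σ² = 4/1 = 4.
θ̂ = (1·(-7) + 4·(-7.075)) / (1 + 4) = (-35.3)/5 = -7.060.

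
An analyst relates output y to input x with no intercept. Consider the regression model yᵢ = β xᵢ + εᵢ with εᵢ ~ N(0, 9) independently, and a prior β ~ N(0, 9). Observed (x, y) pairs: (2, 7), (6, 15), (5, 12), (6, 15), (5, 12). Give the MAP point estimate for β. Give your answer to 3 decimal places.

β̂_MAP = 2.472

log p(β | y) = −Σ(yᵢ − βxᵢ)²/(2·9) − β²/(2·9) + const.
Setting the derivative to zero: Σxᵢ(yᵢ − βxᵢ)/9 − β/9 = 0, so β = Σxᵢyᵢ / (Σxᵢ² + σ²/τ²).
Σxᵢyᵢ = 2·7 + 6·15 + 5·12 + 6·15 + 5·12 = 314; Σxᵢ² = 126; σ²/τ² = 1.
β̂_MAP = 314 / (126 + 1) = 314/127 ≈ 2.472.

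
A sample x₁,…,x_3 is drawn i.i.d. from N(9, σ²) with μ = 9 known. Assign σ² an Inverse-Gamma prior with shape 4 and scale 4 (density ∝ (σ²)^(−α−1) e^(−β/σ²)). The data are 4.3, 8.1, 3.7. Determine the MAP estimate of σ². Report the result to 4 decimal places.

Sum of squared deviations about the known mean: SS = (4.3−9)² + (8.1−9)² + (3.7−9)² = 50.99.
The Normal likelihood contributes (σ²)^(−n/2) exp(−SS/(2σ²)), so the posterior is Inverse-Gamma(α + n/2, β + SS/2) = Inverse-Gamma(5.5, 29.495).
The mode of Inverse-Gamma(a, b) is b/(a+1) = 29.495/6.5 ≈ 4.5377.

σ̂²_MAP = 4.5377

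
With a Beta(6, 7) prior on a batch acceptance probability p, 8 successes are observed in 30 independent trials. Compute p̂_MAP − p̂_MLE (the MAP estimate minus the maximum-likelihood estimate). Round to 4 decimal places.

Posterior is Beta(14, 29); MAP = (14−1)/(43−2) = 13/41 ≈ 0.31707.
MLE ignores the prior: p̂_MLE = k/n = 8/30 ≈ 0.26667.
Difference = 13/41 − 8/30 = 31/615 ≈ 0.0504.

MAP − MLE = 0.0504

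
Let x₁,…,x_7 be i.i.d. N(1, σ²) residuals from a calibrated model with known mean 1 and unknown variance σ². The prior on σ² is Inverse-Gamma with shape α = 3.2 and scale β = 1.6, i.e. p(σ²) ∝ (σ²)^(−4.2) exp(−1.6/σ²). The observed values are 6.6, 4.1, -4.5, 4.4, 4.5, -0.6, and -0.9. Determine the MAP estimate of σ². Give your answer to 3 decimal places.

Sum of squared deviations about the known mean: SS = (6.6−1)² + (4.1−1)² + (-4.5−1)² + (4.4−1)² + (4.5−1)² + (-0.6−1)² + (-0.9−1)² = 101.2.
The Normal likelihood contributes (σ²)^(−n/2) exp(−SS/(2σ²)), so the posterior is Inverse-Gamma(α + n/2, β + SS/2) = Inverse-Gamma(6.7, 52.2).
The mode of Inverse-Gamma(a, b) is b/(a+1) = 52.2/7.7 ≈ 6.779.

σ̂²_MAP = 6.779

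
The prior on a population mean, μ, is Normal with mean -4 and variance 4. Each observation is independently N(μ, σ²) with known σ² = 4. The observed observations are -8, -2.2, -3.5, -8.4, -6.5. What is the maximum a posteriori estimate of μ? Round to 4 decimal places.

μ̂_MAP = -5.4333

n = 5; x̄ = ((-8) + (-2.2) + (-3.5) + (-8.4) + (-6.5))/5 = -28.6/5 = -5.72.
For a Normal prior and Normal likelihood with known variance, the posterior is Normal; its mode equals its mean, the precision-weighted average.
Prior precision 1/σ₀² = 1/4 = 0.25; data precision n/σ² = 5/4 = 1.25.
μ̂ = (0.25·(-4) + 1.25·(-5.72)) / (0.25 + 1.25) = (-8.15)/1.5 = -163/30 ≈ -5.4333.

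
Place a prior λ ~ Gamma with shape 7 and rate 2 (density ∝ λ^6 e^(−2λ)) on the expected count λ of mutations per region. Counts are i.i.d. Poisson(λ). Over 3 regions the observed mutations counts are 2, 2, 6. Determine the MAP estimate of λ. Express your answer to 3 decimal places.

λ̂_MAP = 3.200

Σxᵢ = 2+2+6 = 10, with n = 3.
Posterior ∝ λ^6e^(−2λ) · λ^10e^(−3λ) = λ^16e^(−5λ), i.e. Gamma(shape=17, rate=5).
The mode of a Gamma(a, b) with a ≥ 1 (shape–rate) is (a−1)/b = 16/5 ≈ 3.200.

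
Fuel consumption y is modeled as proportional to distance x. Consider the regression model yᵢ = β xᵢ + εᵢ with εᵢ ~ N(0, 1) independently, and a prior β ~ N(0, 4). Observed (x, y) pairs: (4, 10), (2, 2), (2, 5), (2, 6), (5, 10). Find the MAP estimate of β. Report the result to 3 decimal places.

β̂_MAP = 2.178

log p(β | y) = −Σ(yᵢ − βxᵢ)²/(2·1) − β²/(2·4) + const.
Setting the derivative to zero: Σxᵢ(yᵢ − βxᵢ)/1 − β/4 = 0, so β = Σxᵢyᵢ / (Σxᵢ² + σ²/τ²).
Σxᵢyᵢ = 4·10 + 2·2 + 2·5 + 2·6 + 5·10 = 116; Σxᵢ² = 53; σ²/τ² = 0.25.
β̂_MAP = 116 / (53 + 0.25) = 116/53.25 ≈ 2.178.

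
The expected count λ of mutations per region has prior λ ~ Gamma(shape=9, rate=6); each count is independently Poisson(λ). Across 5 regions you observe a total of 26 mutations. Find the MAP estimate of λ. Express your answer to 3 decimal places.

Σxᵢ = 26, n = 5.
Posterior ∝ λ^8e^(−6λ) · λ^26e^(−5λ) = λ^34e^(−11λ), i.e. Gamma(shape=35, rate=11).
The mode of a Gamma(a, b) with a ≥ 1 (shape–rate) is (a−1)/b = 34/11 ≈ 3.091.

λ̂_MAP = 3.091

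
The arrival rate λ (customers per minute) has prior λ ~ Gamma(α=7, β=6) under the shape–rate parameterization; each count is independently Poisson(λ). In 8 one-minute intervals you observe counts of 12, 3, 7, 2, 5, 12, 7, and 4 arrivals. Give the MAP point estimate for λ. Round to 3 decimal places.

λ̂_MAP = 4.143

Σxᵢ = 12+3+7+2+5+12+7+4 = 52, with n = 8.
Posterior ∝ λ^6e^(−6λ) · λ^52e^(−8λ) = λ^58e^(−14λ), i.e. Gamma(shape=59, rate=14).
The mode of a Gamma(a, b) with a ≥ 1 (shape–rate) is (a−1)/b = 58/14 ≈ 4.143.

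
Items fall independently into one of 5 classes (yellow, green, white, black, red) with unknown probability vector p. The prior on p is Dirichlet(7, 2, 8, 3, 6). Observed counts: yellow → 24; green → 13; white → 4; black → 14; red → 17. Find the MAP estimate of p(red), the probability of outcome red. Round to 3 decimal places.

The posterior is Dirichlet(αᵢ + nᵢ) = Dirichlet(31, 15, 12, 17, 23).
For a Dirichlet(a₁,…,a_K) with all aᵢ > 1, the mode has j-th component (aⱼ − 1)/(Σaᵢ − K).
Here Σaᵢ = 98 and K = 5, so p(red) = (23 − 1)/(98 − 5) = 22/93 ≈ 0.237.

MAP estimate of p(red) = 0.237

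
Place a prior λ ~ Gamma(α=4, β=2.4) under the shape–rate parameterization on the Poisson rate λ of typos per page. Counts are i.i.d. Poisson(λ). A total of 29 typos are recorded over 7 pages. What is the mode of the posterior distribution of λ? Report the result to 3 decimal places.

Σxᵢ = 29, n = 7.
Posterior ∝ λ^3e^(−2.4λ) · λ^29e^(−7λ) = λ^32e^(−9.4λ), i.e. Gamma(shape=33, rate=9.4).
The mode of a Gamma(a, b) with a ≥ 1 (shape–rate) is (a−1)/b = 32/9.4 ≈ 3.404.

λ̂_MAP = 3.404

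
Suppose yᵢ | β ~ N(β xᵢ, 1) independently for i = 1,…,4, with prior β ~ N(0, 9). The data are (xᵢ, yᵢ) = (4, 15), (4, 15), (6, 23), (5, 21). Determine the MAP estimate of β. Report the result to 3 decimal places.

β̂_MAP = 3.899

log p(β | y) = −Σ(yᵢ − βxᵢ)²/(2·1) − β²/(2·9) + const.
Setting the derivative to zero: Σxᵢ(yᵢ − βxᵢ)/1 − β/9 = 0, so β = Σxᵢyᵢ / (Σxᵢ² + σ²/τ²).
Σxᵢyᵢ = 4·15 + 4·15 + 6·23 + 5·21 = 363; Σxᵢ² = 93; σ²/τ² = 1/9.
β̂_MAP = 363 / (93 + 1/9) = 363/(838/9) = 3267/838 ≈ 3.899.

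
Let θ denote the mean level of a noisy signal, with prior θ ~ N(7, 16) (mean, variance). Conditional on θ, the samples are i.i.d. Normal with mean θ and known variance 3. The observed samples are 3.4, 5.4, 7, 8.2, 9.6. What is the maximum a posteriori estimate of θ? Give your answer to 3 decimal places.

θ̂_MAP = 6.730

n = 5; x̄ = (3.4 + 5.4 + 7 + 8.2 + 9.6)/5 = 33.6/5 = 6.72.
For a Normal prior and Normal likelihood with known variance, the posterior is Normal; its mode equals its mean, the precision-weighted average.
Prior precision 1/σ₀² = 1/16 = 0.0625; data precision n/σ² = 5/3.
θ̂ = (0.0625·7 + (5/3)·6.72) / (0.0625 + 5/3) = 11.6375/(83/48) = 2793/415 ≈ 6.730.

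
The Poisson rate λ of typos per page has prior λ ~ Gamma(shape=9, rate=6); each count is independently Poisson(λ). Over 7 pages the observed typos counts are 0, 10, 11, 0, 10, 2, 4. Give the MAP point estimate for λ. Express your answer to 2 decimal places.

Σxᵢ = 0+10+11+0+10+2+4 = 37, with n = 7.
Posterior ∝ λ^8e^(−6λ) · λ^37e^(−7λ) = λ^45e^(−13λ), i.e. Gamma(shape=46, rate=13).
The mode of a Gamma(a, b) with a ≥ 1 (shape–rate) is (a−1)/b = 45/13 ≈ 3.46.

λ̂_MAP = 3.46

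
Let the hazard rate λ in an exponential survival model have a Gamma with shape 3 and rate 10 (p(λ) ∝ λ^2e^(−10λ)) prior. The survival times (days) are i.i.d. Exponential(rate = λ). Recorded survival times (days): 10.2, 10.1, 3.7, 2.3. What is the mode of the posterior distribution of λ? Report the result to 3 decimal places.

λ̂_MAP = 0.165

The Exponential(rate=λ) likelihood is ∝ λ^n e^(−λΣtᵢ). Here n = 4 and Σtᵢ = 10.2 + 10.1 + 3.7 + 2.3 = 26.3.
Posterior ∝ λ^2e^(−10λ) · λ^4e^(−26.3λ) = λ^6e^(−36.3λ), i.e. Gamma(7, 36.3).
Mode = (a−1)/b = 6/36.3 ≈ 0.165.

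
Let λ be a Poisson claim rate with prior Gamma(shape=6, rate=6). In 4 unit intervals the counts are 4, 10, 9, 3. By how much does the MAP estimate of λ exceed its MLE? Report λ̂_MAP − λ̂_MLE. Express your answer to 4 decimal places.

Σxᵢ = 26. Posterior is Gamma(32, 10); MAP = (32−1)/10 = 31/10 ≈ 3.10000.
MLE = x̄ = 26/4 ≈ 6.50000.
Difference = 31/10 − 26/4 = -17/5 ≈ -3.4000.

MAP − MLE = -3.4000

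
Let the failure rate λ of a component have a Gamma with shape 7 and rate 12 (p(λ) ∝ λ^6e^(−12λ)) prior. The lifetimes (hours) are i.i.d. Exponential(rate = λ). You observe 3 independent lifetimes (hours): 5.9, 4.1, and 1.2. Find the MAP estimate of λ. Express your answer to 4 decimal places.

The Exponential(rate=λ) likelihood is ∝ λ^n e^(−λΣtᵢ). Here n = 3 and Σtᵢ = 5.9 + 4.1 + 1.2 = 11.2.
Posterior ∝ λ^6e^(−12λ) · λ^3e^(−11.2λ) = λ^9e^(−23.2λ), i.e. Gamma(10, 23.2).
Mode = (a−1)/b = 9/23.2 ≈ 0.3879.

λ̂_MAP = 0.3879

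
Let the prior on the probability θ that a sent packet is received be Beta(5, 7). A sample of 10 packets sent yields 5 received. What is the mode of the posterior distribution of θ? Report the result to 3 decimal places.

Prior: Beta(5, 7).
Data: 5 successes in 10 trials. The binomial likelihood contributes θ^5(1−θ)^5, so the posterior is Beta(5+5, 7+5) = Beta(10, 12).
For Beta(a, b) with a, b > 1 the mode is (a−1)/(a+b−2) = 9/20 ≈ 0.450.

θ̂_MAP = 0.450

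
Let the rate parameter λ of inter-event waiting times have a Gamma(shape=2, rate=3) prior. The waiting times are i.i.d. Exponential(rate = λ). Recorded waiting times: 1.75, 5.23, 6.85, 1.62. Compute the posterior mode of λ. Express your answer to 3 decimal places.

The Exponential(rate=λ) likelihood is ∝ λ^n e^(−λΣtᵢ). Here n = 4 and Σtᵢ = 1.75 + 5.23 + 6.85 + 1.62 = 15.45.
Posterior ∝ λe^(−3λ) · λ^4e^(−15.45λ) = λ^5e^(−18.45λ), i.e. Gamma(6, 18.45).
Mode = (a−1)/b = 5/18.45 ≈ 0.271.

λ̂_MAP = 0.271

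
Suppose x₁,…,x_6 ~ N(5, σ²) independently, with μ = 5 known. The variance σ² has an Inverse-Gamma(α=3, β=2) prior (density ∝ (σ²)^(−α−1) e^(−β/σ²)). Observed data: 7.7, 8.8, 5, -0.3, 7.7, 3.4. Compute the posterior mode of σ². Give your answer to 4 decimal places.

σ̂²_MAP = 4.5479

Sum of squared deviations about the known mean: SS = (7.7−5)² + (8.8−5)² + (5−5)² + (-0.3−5)² + (7.7−5)² + (3.4−5)² = 59.67.
The Normal likelihood contributes (σ²)^(−n/2) exp(−SS/(2σ²)), so the posterior is Inverse-Gamma(α + n/2, β + SS/2) = Inverse-Gamma(6, 31.835).
The mode of Inverse-Gamma(a, b) is b/(a+1) = 31.835/7 ≈ 4.5479.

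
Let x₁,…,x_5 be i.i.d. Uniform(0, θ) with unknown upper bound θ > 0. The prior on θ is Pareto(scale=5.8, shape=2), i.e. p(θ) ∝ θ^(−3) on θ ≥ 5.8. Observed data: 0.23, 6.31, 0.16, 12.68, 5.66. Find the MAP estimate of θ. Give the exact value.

The Uniform(0, θ) likelihood is θ^(−n) for θ ≥ max(xᵢ), zero otherwise. Here max(xᵢ) = 12.68.
Posterior ∝ θ^(−3) · θ^(−5) = θ^(−8) on θ ≥ max(5.8, 12.68) = 12.68.
This density is strictly decreasing in θ, so the posterior mode lies at the lower boundary of the support.

θ̂_MAP = 12.68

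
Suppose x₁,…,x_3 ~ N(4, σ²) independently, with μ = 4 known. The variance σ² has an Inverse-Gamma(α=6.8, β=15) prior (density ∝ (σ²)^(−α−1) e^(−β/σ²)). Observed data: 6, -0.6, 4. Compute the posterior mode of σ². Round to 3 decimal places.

σ̂²_MAP = 2.966

Sum of squared deviations about the known mean: SS = (6−4)² + (-0.6−4)² + (4−4)² = 25.16.
The Normal likelihood contributes (σ²)^(−n/2) exp(−SS/(2σ²)), so the posterior is Inverse-Gamma(α + n/2, β + SS/2) = Inverse-Gamma(8.3, 27.58).
The mode of Inverse-Gamma(a, b) is b/(a+1) = 27.58/9.3 ≈ 2.966.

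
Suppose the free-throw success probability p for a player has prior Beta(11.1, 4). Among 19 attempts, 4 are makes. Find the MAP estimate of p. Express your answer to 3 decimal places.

Prior: Beta(11.1, 4).
Data: 4 successes in 19 trials. The binomial likelihood contributes p^4(1−p)^15, so the posterior is Beta(11.1+4, 4+15) = Beta(15.1, 19).
For Beta(a, b) with a, b > 1 the mode is (a−1)/(a+b−2) = 14.1/32.1 ≈ 0.439.

p̂_MAP = 0.439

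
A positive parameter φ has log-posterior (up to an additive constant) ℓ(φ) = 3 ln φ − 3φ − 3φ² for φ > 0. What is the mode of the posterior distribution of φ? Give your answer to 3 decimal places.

ℓ'(φ) = 3/φ − 3 − 6φ. Setting this to zero and multiplying by φ: 6φ² + 3φ − 3 = 0.
φ = (−3 + √(3² + 4·6·3)) / (2·6) = (−3 + √81) / 12 = (−3 + 9)/12 = 1/2.
ℓ''(φ) = −3/φ² − 6 < 0, confirming a maximum.

φ̂_MAP = 0.500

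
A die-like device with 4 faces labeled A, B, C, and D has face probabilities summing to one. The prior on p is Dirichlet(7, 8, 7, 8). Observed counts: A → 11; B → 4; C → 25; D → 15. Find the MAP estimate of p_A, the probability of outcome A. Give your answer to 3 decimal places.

The posterior is Dirichlet(αᵢ + nᵢ) = Dirichlet(18, 12, 32, 23).
For a Dirichlet(a₁,…,a_K) with all aᵢ > 1, the mode has j-th component (aⱼ − 1)/(Σaᵢ − K).
Here Σaᵢ = 85 and K = 4, so p_A = (18 − 1)/(85 − 4) = 17/81 ≈ 0.210.

MAP estimate of p_A = 0.210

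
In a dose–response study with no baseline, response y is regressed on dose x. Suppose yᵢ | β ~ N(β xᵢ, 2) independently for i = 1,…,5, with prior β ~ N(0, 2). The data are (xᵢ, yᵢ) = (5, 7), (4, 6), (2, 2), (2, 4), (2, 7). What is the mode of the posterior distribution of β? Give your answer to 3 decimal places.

β̂_MAP = 1.574

log p(β | y) = −Σ(yᵢ − βxᵢ)²/(2·2) − β²/(2·2) + const.
Setting the derivative to zero: Σxᵢ(yᵢ − βxᵢ)/2 − β/2 = 0, so β = Σxᵢyᵢ / (Σxᵢ² + σ²/τ²).
Σxᵢyᵢ = 5·7 + 4·6 + 2·2 + 2·4 + 2·7 = 85; Σxᵢ² = 53; σ²/τ² = 1.
β̂_MAP = 85 / (53 + 1) = 85/54 ≈ 1.574.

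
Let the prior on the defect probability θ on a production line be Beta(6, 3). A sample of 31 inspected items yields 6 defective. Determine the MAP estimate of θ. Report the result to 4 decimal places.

θ̂_MAP = 0.2895

Prior: Beta(6, 3).
Data: 6 successes in 31 trials. The binomial likelihood contributes θ^6(1−θ)^25, so the posterior is Beta(6+6, 3+25) = Beta(12, 28).
For Beta(a, b) with a, b > 1 the mode is (a−1)/(a+b−2) = 11/38 ≈ 0.2895.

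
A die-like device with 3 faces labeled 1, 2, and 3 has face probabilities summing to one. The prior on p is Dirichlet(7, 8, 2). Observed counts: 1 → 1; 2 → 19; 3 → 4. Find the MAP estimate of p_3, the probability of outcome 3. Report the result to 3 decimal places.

MAP estimate: 0.132

The posterior is Dirichlet(αᵢ + nᵢ) = Dirichlet(8, 27, 6).
For a Dirichlet(a₁,…,a_K) with all aᵢ > 1, the mode has j-th component (aⱼ − 1)/(Σaᵢ − K).
Here Σaᵢ = 41 and K = 3, so p_3 = (6 − 1)/(41 − 3) = 5/38 ≈ 0.132.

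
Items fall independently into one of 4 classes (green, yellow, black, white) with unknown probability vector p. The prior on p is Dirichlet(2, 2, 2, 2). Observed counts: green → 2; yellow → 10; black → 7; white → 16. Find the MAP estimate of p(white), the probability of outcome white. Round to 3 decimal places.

MAP estimate of p(white) = 0.436

The posterior is Dirichlet(αᵢ + nᵢ) = Dirichlet(4, 12, 9, 18).
For a Dirichlet(a₁,…,a_K) with all aᵢ > 1, the mode has j-th component (aⱼ − 1)/(Σaᵢ − K).
Here Σaᵢ = 43 and K = 4, so p(white) = (18 − 1)/(43 − 4) = 17/39 ≈ 0.436.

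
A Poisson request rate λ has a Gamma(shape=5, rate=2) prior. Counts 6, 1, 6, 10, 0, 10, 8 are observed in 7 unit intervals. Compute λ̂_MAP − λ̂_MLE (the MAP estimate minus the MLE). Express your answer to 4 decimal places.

Σxᵢ = 41. Posterior is Gamma(46, 9); MAP = (46−1)/9 = 45/9 ≈ 5.00000.
MLE = x̄ = 41/7 ≈ 5.85714.
Difference = 45/9 − 41/7 = -6/7 ≈ -0.8571.

MAP − MLE = -0.8571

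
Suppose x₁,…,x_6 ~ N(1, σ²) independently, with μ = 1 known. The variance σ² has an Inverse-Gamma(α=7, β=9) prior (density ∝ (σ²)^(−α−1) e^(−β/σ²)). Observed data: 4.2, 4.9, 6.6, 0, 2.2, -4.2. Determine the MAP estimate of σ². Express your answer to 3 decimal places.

σ̂²_MAP = 4.740

Sum of squared deviations about the known mean: SS = (4.2−1)² + (4.9−1)² + (6.6−1)² + (0−1)² + (2.2−1)² + (-4.2−1)² = 86.29.
The Normal likelihood contributes (σ²)^(−n/2) exp(−SS/(2σ²)), so the posterior is Inverse-Gamma(α + n/2, β + SS/2) = Inverse-Gamma(10, 52.145).
The mode of Inverse-Gamma(a, b) is b/(a+1) = 52.145/11 ≈ 4.740.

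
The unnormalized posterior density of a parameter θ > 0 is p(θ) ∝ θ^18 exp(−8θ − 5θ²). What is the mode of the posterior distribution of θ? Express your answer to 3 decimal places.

ℓ'(θ) = 18/θ − 8 − 10θ. Setting this to zero and multiplying by θ: 10θ² + 8θ − 18 = 0.
θ = (−8 + √(8² + 4·10·18)) / (2·10) = (−8 + √784) / 20 = (−8 + 28)/20 = 1.
ℓ''(θ) = −18/θ² − 10 < 0, confirming a maximum.

θ̂_MAP = 1.000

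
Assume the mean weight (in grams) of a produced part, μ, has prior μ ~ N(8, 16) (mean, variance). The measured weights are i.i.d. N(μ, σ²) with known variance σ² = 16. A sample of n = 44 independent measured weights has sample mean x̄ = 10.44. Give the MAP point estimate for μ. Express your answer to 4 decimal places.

μ̂_MAP = 10.3858

n = 44, x̄ = 10.44.
For a Normal prior and Normal likelihood with known variance, the posterior is Normal; its mode equals its mean, the precision-weighted average.
Prior precision 1/σ₀² = 1/16 = 0.0625; data precision n/σ² = 44/16 = 2.75.
μ̂ = (0.0625·8 + 2.75·10.44) / (0.0625 + 2.75) = 29.21/2.8125 = 11684/1125 ≈ 10.3858.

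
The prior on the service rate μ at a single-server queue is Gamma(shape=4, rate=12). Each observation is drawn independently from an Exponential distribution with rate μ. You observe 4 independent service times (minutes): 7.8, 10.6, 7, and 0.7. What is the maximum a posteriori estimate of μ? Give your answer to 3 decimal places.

The Exponential(rate=μ) likelihood is ∝ μ^n e^(−μΣtᵢ). Here n = 4 and Σtᵢ = 7.8 + 10.6 + 7 + 0.7 = 26.1.
Posterior ∝ μ^3e^(−12μ) · μ^4e^(−26.1μ) = μ^7e^(−38.1μ), i.e. Gamma(8, 38.1).
Mode = (a−1)/b = 7/38.1 ≈ 0.184.

μ̂_MAP = 0.184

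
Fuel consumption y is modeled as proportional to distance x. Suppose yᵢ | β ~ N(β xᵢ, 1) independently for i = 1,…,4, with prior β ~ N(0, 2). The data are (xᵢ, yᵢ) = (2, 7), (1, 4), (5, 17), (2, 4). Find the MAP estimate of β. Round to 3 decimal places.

β̂_MAP = 3.217

log p(β | y) = −Σ(yᵢ − βxᵢ)²/(2·1) − β²/(2·2) + const.
Setting the derivative to zero: Σxᵢ(yᵢ − βxᵢ)/1 − β/2 = 0, so β = Σxᵢyᵢ / (Σxᵢ² + σ²/τ²).
Σxᵢyᵢ = 2·7 + 1·4 + 5·17 + 2·4 = 111; Σxᵢ² = 34; σ²/τ² = 0.5.
β̂_MAP = 111 / (34 + 0.5) = 111/34.5 ≈ 3.217.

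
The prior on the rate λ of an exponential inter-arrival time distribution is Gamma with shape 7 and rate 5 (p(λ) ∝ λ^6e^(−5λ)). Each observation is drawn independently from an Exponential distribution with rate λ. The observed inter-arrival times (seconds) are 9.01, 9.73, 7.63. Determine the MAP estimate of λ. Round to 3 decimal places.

λ̂_MAP = 0.287

The Exponential(rate=λ) likelihood is ∝ λ^n e^(−λΣtᵢ). Here n = 3 and Σtᵢ = 9.01 + 9.73 + 7.63 = 26.37.
Posterior ∝ λ^6e^(−5λ) · λ^3e^(−26.37λ) = λ^9e^(−31.37λ), i.e. Gamma(10, 31.37).
Mode = (a−1)/b = 9/31.37 ≈ 0.287.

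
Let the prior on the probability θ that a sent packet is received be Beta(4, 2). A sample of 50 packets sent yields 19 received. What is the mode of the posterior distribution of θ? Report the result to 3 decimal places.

Prior: Beta(4, 2).
Data: 19 successes in 50 trials. The binomial likelihood contributes θ^19(1−θ)^31, so the posterior is Beta(4+19, 2+31) = Beta(23, 33).
For Beta(a, b) with a, b > 1 the mode is (a−1)/(a+b−2) = 22/54 ≈ 0.407.

θ̂_MAP = 0.407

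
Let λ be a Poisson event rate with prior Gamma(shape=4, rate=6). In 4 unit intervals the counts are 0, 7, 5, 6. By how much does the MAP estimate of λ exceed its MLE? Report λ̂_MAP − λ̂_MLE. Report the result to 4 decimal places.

Σxᵢ = 18. Posterior is Gamma(22, 10); MAP = (22−1)/10 = 21/10 ≈ 2.10000.
MLE = x̄ = 18/4 ≈ 4.50000.
Difference = 21/10 − 18/4 = -12/5 ≈ -2.4000.

MAP − MLE = -2.4000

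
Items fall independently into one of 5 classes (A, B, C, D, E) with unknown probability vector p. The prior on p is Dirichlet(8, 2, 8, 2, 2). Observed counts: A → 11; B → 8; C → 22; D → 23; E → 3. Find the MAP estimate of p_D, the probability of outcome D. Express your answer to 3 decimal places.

MAP estimate of p_D = 0.286

The posterior is Dirichlet(αᵢ + nᵢ) = Dirichlet(19, 10, 30, 25, 5).
For a Dirichlet(a₁,…,a_K) with all aᵢ > 1, the mode has j-th component (aⱼ − 1)/(Σaᵢ − K).
Here Σaᵢ = 89 and K = 5, so p_D = (25 − 1)/(89 − 5) = 24/84 ≈ 0.286.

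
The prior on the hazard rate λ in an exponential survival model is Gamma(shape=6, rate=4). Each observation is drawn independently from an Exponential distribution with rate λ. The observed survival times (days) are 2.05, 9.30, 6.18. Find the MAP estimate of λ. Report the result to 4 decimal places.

The Exponential(rate=λ) likelihood is ∝ λ^n e^(−λΣtᵢ). Here n = 3 and Σtᵢ = 2.05 + 9.30 + 6.18 = 17.53.
Posterior ∝ λ^5e^(−4λ) · λ^3e^(−17.53λ) = λ^8e^(−21.53λ), i.e. Gamma(9, 21.53).
Mode = (a−1)/b = 8/21.53 ≈ 0.3716.

λ̂_MAP = 0.3716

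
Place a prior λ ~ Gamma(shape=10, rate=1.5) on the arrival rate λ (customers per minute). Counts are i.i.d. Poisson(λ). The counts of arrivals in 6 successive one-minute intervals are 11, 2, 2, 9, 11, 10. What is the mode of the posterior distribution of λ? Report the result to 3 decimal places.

λ̂_MAP = 7.200

Σxᵢ = 11+2+2+9+11+10 = 45, with n = 6.
Posterior ∝ λ^9e^(−1.5λ) · λ^45e^(−6λ) = λ^54e^(−7.5λ), i.e. Gamma(shape=55, rate=7.5).
The mode of a Gamma(a, b) with a ≥ 1 (shape–rate) is (a−1)/b = 54/7.5 ≈ 7.200.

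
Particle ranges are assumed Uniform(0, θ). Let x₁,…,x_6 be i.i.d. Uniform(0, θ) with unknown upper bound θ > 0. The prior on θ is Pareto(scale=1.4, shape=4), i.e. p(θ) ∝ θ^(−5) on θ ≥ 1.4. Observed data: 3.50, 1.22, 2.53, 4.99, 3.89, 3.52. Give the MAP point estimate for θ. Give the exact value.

The Uniform(0, θ) likelihood is θ^(−n) for θ ≥ max(xᵢ), zero otherwise. Here max(xᵢ) = 4.99.
Posterior ∝ θ^(−5) · θ^(−6) = θ^(−11) on θ ≥ max(1.4, 4.99) = 4.99.
This density is strictly decreasing in θ, so the posterior mode lies at the lower boundary of the support.

θ̂_MAP = 4.99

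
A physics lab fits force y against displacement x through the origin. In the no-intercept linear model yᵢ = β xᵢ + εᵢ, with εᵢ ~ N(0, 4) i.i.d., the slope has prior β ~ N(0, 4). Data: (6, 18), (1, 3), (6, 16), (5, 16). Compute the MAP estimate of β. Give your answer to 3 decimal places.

log p(β | y) = −Σ(yᵢ − βxᵢ)²/(2·4) − β²/(2·4) + const.
Setting the derivative to zero: Σxᵢ(yᵢ − βxᵢ)/4 − β/4 = 0, so β = Σxᵢyᵢ / (Σxᵢ² + σ²/τ²).
Σxᵢyᵢ = 6·18 + 1·3 + 6·16 + 5·16 = 287; Σxᵢ² = 98; σ²/τ² = 1.
β̂_MAP = 287 / (98 + 1) = 287/99 ≈ 2.899.

β̂_MAP = 2.899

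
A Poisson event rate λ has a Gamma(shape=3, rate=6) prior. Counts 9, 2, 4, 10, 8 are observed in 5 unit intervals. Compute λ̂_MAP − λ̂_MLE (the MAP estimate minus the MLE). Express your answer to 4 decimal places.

Σxᵢ = 33. Posterior is Gamma(36, 11); MAP = (36−1)/11 = 35/11 ≈ 3.18182.
MLE = x̄ = 33/5 ≈ 6.60000.
Difference = 35/11 − 33/5 = -188/55 ≈ -3.4182.

MAP − MLE = -3.4182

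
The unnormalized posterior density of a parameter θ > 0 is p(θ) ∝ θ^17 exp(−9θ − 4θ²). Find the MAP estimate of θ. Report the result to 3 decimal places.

ℓ'(θ) = 17/θ − 9 − 8θ. Setting this to zero and multiplying by θ: 8θ² + 9θ − 17 = 0.
θ = (−9 + √(9² + 4·8·17)) / (2·8) = (−9 + √625) / 16 = (−9 + 25)/16 = 1.
ℓ''(θ) = −17/θ² − 8 < 0, confirming a maximum.

θ̂_MAP = 1.000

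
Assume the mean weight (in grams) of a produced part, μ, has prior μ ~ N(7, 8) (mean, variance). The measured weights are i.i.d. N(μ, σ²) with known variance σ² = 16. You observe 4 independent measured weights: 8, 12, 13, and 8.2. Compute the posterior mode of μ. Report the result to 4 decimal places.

n = 4; x̄ = (8 + 12 + 13 + 8.2)/4 = 41.2/4 = 10.3.
For a Normal prior and Normal likelihood with known variance, the posterior is Normal; its mode equals its mean, the precision-weighted average.
Prior precision 1/σ₀² = 1/8 = 0.125; data precision n/σ² = 4/16 = 0.25.
μ̂ = (0.125·7 + 0.25·10.3) / (0.125 + 0.25) = 3.45/0.375 = 9.2000.

μ̂_MAP = 9.2000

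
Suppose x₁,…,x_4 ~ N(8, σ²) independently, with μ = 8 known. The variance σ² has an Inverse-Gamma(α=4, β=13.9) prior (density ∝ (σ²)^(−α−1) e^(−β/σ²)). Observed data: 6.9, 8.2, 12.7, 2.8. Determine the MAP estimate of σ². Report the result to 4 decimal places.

σ̂²_MAP = 5.5843

Sum of squared deviations about the known mean: SS = (6.9−8)² + (8.2−8)² + (12.7−8)² + (2.8−8)² = 50.38.
The Normal likelihood contributes (σ²)^(−n/2) exp(−SS/(2σ²)), so the posterior is Inverse-Gamma(α + n/2, β + SS/2) = Inverse-Gamma(6, 39.09).
The mode of Inverse-Gamma(a, b) is b/(a+1) = 39.09/7 ≈ 5.5843.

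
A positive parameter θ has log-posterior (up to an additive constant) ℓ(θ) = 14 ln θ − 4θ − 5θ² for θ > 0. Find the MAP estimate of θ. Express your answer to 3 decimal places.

θ̂_MAP = 1.000

ℓ'(θ) = 14/θ − 4 − 10θ. Setting this to zero and multiplying by θ: 10θ² + 4θ − 14 = 0.
θ = (−4 + √(4² + 4·10·14)) / (2·10) = (−4 + √576) / 20 = (−4 + 24)/20 = 1.
ℓ''(θ) = −14/θ² − 10 < 0, confirming a maximum.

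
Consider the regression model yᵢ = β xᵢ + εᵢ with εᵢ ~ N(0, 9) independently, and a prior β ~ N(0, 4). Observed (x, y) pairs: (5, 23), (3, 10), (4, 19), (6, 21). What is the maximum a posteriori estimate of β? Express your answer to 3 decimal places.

β̂_MAP = 3.932

log p(β | y) = −Σ(yᵢ − βxᵢ)²/(2·9) − β²/(2·4) + const.
Setting the derivative to zero: Σxᵢ(yᵢ − βxᵢ)/9 − β/4 = 0, so β = Σxᵢyᵢ / (Σxᵢ² + σ²/τ²).
Σxᵢyᵢ = 5·23 + 3·10 + 4·19 + 6·21 = 347; Σxᵢ² = 86; σ²/τ² = 2.25.
β̂_MAP = 347 / (86 + 2.25) = 347/88.25 ≈ 3.932.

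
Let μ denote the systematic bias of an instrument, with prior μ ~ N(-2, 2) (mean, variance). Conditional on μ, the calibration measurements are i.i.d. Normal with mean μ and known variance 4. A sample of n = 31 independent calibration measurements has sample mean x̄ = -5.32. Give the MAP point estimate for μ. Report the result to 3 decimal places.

n = 31, x̄ = -5.32.
For a Normal prior and Normal likelihood with known variance, the posterior is Normal; its mode equals its mean, the precision-weighted average.
Prior precision 1/σ₀² = 1/2 = 0.5; data precision n/σ² = 31/4 = 7.75.
μ̂ = (0.5·(-2) + 7.75·(-5.32)) / (0.5 + 7.75) = (-42.23)/8.25 = -4223/825 ≈ -5.119.

μ̂_MAP = -5.119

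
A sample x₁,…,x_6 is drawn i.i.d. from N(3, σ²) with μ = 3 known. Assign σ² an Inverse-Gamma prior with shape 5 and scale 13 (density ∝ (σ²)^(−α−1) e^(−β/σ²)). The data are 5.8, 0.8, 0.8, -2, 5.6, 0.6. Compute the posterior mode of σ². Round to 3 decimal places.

σ̂²_MAP = 4.502

Sum of squared deviations about the known mean: SS = (5.8−3)² + (0.8−3)² + (0.8−3)² + (-2−3)² + (5.6−3)² + (0.6−3)² = 55.04.
The Normal likelihood contributes (σ²)^(−n/2) exp(−SS/(2σ²)), so the posterior is Inverse-Gamma(α + n/2, β + SS/2) = Inverse-Gamma(8, 40.52).
The mode of Inverse-Gamma(a, b) is b/(a+1) = 40.52/9 ≈ 4.502.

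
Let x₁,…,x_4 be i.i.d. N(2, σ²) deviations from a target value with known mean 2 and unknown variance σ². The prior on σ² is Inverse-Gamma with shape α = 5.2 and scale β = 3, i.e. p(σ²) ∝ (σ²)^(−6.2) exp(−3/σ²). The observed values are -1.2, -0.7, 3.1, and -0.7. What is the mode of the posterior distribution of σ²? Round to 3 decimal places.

Sum of squared deviations about the known mean: SS = (-1.2−2)² + (-0.7−2)² + (3.1−2)² + (-0.7−2)² = 26.03.
The Normal likelihood contributes (σ²)^(−n/2) exp(−SS/(2σ²)), so the posterior is Inverse-Gamma(α + n/2, β + SS/2) = Inverse-Gamma(7.2, 16.015).
The mode of Inverse-Gamma(a, b) is b/(a+1) = 16.015/8.2 ≈ 1.953.

σ̂²_MAP = 1.953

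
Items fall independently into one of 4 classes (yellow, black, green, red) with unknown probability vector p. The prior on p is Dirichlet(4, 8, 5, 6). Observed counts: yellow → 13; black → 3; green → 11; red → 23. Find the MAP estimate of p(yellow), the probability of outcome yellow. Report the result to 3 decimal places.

MAP estimate of p(yellow) = 0.232

The posterior is Dirichlet(αᵢ + nᵢ) = Dirichlet(17, 11, 16, 29).
For a Dirichlet(a₁,…,a_K) with all aᵢ > 1, the mode has j-th component (aⱼ − 1)/(Σaᵢ − K).
Here Σaᵢ = 73 and K = 4, so p(yellow) = (17 − 1)/(73 − 4) = 16/69 ≈ 0.232.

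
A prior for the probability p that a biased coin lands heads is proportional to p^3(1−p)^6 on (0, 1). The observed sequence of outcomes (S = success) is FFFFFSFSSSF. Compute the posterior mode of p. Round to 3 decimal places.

p̂_MAP = 0.350

The prior density ∝ p^3(1−p)^6 is the kernel of Beta(4, 7).
Data: 4 successes in 11 trials (from the sequence). The binomial likelihood contributes p^4(1−p)^7, so the posterior is Beta(4+4, 7+7) = Beta(8, 14).
For Beta(a, b) with a, b > 1 the mode is (a−1)/(a+b−2) = 7/20 ≈ 0.350.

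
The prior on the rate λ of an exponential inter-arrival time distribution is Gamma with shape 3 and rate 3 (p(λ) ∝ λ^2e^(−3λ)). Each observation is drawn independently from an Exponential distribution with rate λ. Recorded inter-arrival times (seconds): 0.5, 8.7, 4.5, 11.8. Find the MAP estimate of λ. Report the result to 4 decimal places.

λ̂_MAP = 0.2105

The Exponential(rate=λ) likelihood is ∝ λ^n e^(−λΣtᵢ). Here n = 4 and Σtᵢ = 0.5 + 8.7 + 4.5 + 11.8 = 25.5.
Posterior ∝ λ^2e^(−3λ) · λ^4e^(−25.5λ) = λ^6e^(−28.5λ), i.e. Gamma(7, 28.5).
Mode = (a−1)/b = 6/28.5 ≈ 0.2105.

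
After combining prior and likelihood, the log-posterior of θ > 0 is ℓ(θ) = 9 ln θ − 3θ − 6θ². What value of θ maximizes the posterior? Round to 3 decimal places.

θ̂_MAP = 0.750

ℓ'(θ) = 9/θ − 3 − 12θ. Setting this to zero and multiplying by θ: 12θ² + 3θ − 9 = 0.
θ = (−3 + √(3² + 4·12·9)) / (2·12) = (−3 + √441) / 24 = (−3 + 21)/24 = 3/4.
ℓ''(θ) = −9/θ² − 12 < 0, confirming a maximum.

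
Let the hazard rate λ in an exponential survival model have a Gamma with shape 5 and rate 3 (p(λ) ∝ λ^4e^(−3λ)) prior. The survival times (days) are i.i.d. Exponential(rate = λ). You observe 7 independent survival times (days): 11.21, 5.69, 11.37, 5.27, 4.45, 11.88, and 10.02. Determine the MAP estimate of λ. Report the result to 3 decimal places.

The Exponential(rate=λ) likelihood is ∝ λ^n e^(−λΣtᵢ). Here n = 7 and Σtᵢ = 11.21 + 5.69 + 11.37 + 5.27 + 4.45 + 11.88 + 10.02 = 59.89.
Posterior ∝ λ^4e^(−3λ) · λ^7e^(−59.89λ) = λ^11e^(−62.89λ), i.e. Gamma(12, 62.89).
Mode = (a−1)/b = 11/62.89 ≈ 0.175.

λ̂_MAP = 0.175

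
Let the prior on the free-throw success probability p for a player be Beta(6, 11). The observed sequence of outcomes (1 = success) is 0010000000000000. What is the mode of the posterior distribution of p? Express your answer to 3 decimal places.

p̂_MAP = 0.194

Prior: Beta(6, 11).
Data: 1 success in 16 trials (from the sequence). The binomial likelihood contributes p(1−p)^15, so the posterior is Beta(6+1, 11+15) = Beta(7, 26).
For Beta(a, b) with a, b > 1 the mode is (a−1)/(a+b−2) = 6/31 ≈ 0.194.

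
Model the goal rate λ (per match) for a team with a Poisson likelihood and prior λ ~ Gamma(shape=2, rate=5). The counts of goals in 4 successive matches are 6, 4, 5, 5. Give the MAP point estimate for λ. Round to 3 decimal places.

Σxᵢ = 6+4+5+5 = 20, with n = 4.
Posterior ∝ λe^(−5λ) · λ^20e^(−4λ) = λ^21e^(−9λ), i.e. Gamma(shape=22, rate=9).
The mode of a Gamma(a, b) with a ≥ 1 (shape–rate) is (a−1)/b = 21/9 ≈ 2.333.

λ̂_MAP = 2.333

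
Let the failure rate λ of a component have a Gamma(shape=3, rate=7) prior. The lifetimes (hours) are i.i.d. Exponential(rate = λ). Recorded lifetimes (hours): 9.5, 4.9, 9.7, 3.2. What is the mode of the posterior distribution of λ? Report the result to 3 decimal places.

The Exponential(rate=λ) likelihood is ∝ λ^n e^(−λΣtᵢ). Here n = 4 and Σtᵢ = 9.5 + 4.9 + 9.7 + 3.2 = 27.3.
Posterior ∝ λ^2e^(−7λ) · λ^4e^(−27.3λ) = λ^6e^(−34.3λ), i.e. Gamma(7, 34.3).
Mode = (a−1)/b = 6/34.3 ≈ 0.175.

λ̂_MAP = 0.175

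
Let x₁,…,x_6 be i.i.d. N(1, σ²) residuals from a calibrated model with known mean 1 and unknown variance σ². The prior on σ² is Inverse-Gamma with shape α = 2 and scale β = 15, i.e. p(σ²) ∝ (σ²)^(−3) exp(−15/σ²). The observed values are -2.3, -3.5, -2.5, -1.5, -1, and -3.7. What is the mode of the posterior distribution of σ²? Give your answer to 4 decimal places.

Sum of squared deviations about the known mean: SS = (-2.3−1)² + (-3.5−1)² + (-2.5−1)² + (-1.5−1)² + (-1−1)² + (-3.7−1)² = 75.73.
The Normal likelihood contributes (σ²)^(−n/2) exp(−SS/(2σ²)), so the posterior is Inverse-Gamma(α + n/2, β + SS/2) = Inverse-Gamma(5, 52.865).
The mode of Inverse-Gamma(a, b) is b/(a+1) = 52.865/6 ≈ 8.8108.

σ̂²_MAP = 8.8108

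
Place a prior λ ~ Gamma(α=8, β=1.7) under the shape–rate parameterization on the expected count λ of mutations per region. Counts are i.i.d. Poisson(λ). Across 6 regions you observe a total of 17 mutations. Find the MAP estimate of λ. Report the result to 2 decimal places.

Σxᵢ = 17, n = 6.
Posterior ∝ λ^7e^(−1.7λ) · λ^17e^(−6λ) = λ^24e^(−7.7λ), i.e. Gamma(shape=25, rate=7.7).
The mode of a Gamma(a, b) with a ≥ 1 (shape–rate) is (a−1)/b = 24/7.7 ≈ 3.12.

λ̂_MAP = 3.12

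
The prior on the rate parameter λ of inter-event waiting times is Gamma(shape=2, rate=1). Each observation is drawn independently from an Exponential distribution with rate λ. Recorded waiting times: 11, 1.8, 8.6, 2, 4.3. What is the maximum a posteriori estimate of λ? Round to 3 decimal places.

The Exponential(rate=λ) likelihood is ∝ λ^n e^(−λΣtᵢ). Here n = 5 and Σtᵢ = 11 + 1.8 + 8.6 + 2 + 4.3 = 27.7.
Posterior ∝ λe^(−1λ) · λ^5e^(−27.7λ) = λ^6e^(−28.7λ), i.e. Gamma(7, 28.7).
Mode = (a−1)/b = 6/28.7 ≈ 0.209.

λ̂_MAP = 0.209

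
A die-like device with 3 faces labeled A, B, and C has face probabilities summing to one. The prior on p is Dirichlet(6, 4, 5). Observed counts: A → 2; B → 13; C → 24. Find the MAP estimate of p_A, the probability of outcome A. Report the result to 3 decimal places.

MAP estimate of p_A = 0.137

The posterior is Dirichlet(αᵢ + nᵢ) = Dirichlet(8, 17, 29).
For a Dirichlet(a₁,…,a_K) with all aᵢ > 1, the mode has j-th component (aⱼ − 1)/(Σaᵢ − K).
Here Σaᵢ = 54 and K = 3, so p_A = (8 − 1)/(54 − 3) = 7/51 ≈ 0.137.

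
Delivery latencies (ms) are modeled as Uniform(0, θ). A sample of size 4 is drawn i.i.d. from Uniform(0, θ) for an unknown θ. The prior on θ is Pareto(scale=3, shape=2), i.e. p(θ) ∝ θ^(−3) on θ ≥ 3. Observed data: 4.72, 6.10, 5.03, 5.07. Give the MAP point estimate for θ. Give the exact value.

θ̂_MAP = 6.10

The Uniform(0, θ) likelihood is θ^(−n) for θ ≥ max(xᵢ), zero otherwise. Here max(xᵢ) = 6.10.
Posterior ∝ θ^(−3) · θ^(−4) = θ^(−7) on θ ≥ max(3, 6.10) = 6.10.
This density is strictly decreasing in θ, so the posterior mode lies at the lower boundary of the support.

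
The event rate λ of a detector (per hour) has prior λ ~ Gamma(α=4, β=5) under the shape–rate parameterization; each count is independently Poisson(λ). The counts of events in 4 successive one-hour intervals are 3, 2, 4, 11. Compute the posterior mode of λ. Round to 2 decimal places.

Σxᵢ = 3+2+4+11 = 20, with n = 4.
Posterior ∝ λ^3e^(−5λ) · λ^20e^(−4λ) = λ^23e^(−9λ), i.e. Gamma(shape=24, rate=9).
The mode of a Gamma(a, b) with a ≥ 1 (shape–rate) is (a−1)/b = 23/9 ≈ 2.56.

λ̂_MAP = 2.56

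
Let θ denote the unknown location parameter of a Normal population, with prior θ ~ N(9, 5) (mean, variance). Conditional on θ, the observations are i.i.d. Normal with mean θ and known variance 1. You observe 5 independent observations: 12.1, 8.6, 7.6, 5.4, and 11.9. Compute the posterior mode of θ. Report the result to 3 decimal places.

θ̂_MAP = 9.115

n = 5; x̄ = (12.1 + 8.6 + 7.6 + 5.4 + 11.9)/5 = 45.6/5 = 9.12.
For a Normal prior and Normal likelihood with known variance, the posterior is Normal; its mode equals its mean, the precision-weighted average.
Prior precision 1/σ₀² = 1/5 = 0.2; data precision n/σ² = 5/1 = 5.
θ̂ = (0.2·9 + 5·9.12) / (0.2 + 5) = 47.4/5.2 = 237/26 ≈ 9.115.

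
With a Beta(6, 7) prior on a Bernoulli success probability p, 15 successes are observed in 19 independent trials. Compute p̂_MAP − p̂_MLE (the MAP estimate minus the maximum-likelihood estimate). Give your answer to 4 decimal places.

MAP − MLE = -0.1228

Posterior is Beta(21, 11); MAP = (21−1)/(32−2) = 20/30 ≈ 0.66667.
MLE ignores the prior: p̂_MLE = k/n = 15/19 ≈ 0.78947.
Difference = 20/30 − 15/19 = -7/57 ≈ -0.1228.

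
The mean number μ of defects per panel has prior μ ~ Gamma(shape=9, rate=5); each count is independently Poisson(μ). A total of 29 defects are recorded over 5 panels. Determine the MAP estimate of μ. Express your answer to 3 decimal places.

μ̂_MAP = 3.700

Σxᵢ = 29, n = 5.
Posterior ∝ μ^8e^(−5μ) · μ^29e^(−5μ) = μ^37e^(−10μ), i.e. Gamma(shape=38, rate=10).
The mode of a Gamma(a, b) with a ≥ 1 (shape–rate) is (a−1)/b = 37/10 ≈ 3.700.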